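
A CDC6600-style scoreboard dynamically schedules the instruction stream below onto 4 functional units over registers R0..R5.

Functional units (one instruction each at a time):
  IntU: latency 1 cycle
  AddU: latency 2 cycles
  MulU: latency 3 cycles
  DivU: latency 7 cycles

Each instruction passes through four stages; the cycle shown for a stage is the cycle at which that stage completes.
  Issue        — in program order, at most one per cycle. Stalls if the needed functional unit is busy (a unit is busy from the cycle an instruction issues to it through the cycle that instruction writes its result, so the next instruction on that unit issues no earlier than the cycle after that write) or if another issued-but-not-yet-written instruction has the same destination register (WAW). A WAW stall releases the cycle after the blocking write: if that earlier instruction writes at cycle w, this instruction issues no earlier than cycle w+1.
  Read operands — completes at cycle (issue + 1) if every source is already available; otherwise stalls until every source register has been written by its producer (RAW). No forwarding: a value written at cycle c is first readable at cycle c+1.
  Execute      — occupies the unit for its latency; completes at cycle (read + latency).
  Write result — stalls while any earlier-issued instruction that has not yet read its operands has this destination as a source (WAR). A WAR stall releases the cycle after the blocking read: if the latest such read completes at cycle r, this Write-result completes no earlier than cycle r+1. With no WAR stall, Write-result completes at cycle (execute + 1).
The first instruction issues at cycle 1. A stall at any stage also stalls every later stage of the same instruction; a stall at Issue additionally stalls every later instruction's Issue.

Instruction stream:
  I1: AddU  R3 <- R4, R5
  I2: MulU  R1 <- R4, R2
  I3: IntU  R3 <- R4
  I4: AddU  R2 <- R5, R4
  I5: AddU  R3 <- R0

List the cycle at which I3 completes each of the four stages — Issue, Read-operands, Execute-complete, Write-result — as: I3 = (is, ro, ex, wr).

I1 -> (1, 2, 4, 5)
I2 -> (2, 3, 6, 7)
I3 -> (6, 7, 8, 9)  // WAW R3: wait I1 write@5
I4 -> (7, 8, 10, 11)
I5 -> (12, 13, 15, 16)  // struct: AddU busy until I4 writes@11

I3 = (6, 7, 8, 9)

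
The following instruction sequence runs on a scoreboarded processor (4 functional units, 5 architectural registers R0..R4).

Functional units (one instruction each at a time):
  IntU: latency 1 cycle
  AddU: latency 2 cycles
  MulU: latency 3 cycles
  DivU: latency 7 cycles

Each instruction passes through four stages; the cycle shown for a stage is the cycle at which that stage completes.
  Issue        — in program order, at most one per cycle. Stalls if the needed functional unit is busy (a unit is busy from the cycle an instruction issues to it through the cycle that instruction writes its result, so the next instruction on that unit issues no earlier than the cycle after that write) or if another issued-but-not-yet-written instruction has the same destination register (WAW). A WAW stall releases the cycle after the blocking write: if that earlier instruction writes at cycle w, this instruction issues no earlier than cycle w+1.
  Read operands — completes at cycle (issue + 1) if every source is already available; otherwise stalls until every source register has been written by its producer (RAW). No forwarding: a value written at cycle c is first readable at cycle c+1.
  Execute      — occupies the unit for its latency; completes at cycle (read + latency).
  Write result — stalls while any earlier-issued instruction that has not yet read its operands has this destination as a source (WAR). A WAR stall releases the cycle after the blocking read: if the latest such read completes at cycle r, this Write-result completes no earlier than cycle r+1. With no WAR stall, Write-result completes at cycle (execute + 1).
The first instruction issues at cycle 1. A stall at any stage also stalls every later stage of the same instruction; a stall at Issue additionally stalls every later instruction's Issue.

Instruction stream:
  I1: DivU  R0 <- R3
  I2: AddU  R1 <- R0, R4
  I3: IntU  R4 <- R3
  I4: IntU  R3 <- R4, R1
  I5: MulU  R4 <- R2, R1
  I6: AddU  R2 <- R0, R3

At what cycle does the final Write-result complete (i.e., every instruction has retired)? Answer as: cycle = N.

I1: IS=1 RO=2 EX=9 WR=10
I2: IS=2 RO=11 EX=13 WR=14  [RAW R0: wait I1 write@10]
I3: IS=3 RO=4 EX=5 WR=12  [WAR R4: wait I2 read@11]
I4: IS=13 RO=15 EX=16 WR=17  [struct: IntU busy until I3 writes@12; RAW R1: wait I2 write@14]
I5: IS=14 RO=15 EX=18 WR=19
I6: IS=15 RO=18 EX=20 WR=21  [RAW R3: wait I4 write@17]

cycle = 21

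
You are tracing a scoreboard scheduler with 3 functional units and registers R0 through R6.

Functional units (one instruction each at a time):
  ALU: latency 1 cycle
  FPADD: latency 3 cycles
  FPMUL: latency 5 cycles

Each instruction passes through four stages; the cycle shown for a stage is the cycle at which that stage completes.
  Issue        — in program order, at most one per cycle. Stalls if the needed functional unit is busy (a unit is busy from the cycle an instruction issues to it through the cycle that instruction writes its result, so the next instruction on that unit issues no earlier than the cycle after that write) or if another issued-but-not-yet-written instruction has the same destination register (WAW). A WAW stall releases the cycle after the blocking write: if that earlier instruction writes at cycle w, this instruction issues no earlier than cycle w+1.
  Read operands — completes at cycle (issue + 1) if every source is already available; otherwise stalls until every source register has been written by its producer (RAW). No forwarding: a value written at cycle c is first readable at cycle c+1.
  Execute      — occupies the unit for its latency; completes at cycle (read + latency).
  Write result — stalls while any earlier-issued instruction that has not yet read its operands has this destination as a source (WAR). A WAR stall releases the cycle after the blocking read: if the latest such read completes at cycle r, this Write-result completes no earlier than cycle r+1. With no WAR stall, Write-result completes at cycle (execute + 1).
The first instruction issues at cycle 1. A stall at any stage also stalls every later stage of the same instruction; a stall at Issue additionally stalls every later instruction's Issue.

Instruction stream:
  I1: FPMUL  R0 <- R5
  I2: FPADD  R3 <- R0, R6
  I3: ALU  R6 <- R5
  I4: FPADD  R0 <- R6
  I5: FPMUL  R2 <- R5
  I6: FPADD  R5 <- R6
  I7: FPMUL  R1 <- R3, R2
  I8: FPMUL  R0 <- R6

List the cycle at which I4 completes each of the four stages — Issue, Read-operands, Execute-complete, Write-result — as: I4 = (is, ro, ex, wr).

I4 = (14, 15, 18, 19)

[1] I1→FPMUL
[2] I1 RO | I2→FPADD
[3] I3→ALU
[4] I3 RO
[5] I3 EX
[7] I1 EX
[8] I1 WR R0
[9] I2 RO
[10] I3 WR R6
[12] I2 EX
[13] I2 WR R3
[14] I4→FPADD
[15] I4 RO | I5→FPMUL
[16] I5 RO
[18] I4 EX
[19] I4 WR R0
[20] I6→FPADD
[21] I5 EX | I6 RO
[22] I5 WR R2
[23] I7→FPMUL
[24] I6 EX | I7 RO
[25] I6 WR R5
[29] I7 EX
[30] I7 WR R1
[31] I8→FPMUL
[32] I8 RO
[37] I8 EX
[38] I8 WR R0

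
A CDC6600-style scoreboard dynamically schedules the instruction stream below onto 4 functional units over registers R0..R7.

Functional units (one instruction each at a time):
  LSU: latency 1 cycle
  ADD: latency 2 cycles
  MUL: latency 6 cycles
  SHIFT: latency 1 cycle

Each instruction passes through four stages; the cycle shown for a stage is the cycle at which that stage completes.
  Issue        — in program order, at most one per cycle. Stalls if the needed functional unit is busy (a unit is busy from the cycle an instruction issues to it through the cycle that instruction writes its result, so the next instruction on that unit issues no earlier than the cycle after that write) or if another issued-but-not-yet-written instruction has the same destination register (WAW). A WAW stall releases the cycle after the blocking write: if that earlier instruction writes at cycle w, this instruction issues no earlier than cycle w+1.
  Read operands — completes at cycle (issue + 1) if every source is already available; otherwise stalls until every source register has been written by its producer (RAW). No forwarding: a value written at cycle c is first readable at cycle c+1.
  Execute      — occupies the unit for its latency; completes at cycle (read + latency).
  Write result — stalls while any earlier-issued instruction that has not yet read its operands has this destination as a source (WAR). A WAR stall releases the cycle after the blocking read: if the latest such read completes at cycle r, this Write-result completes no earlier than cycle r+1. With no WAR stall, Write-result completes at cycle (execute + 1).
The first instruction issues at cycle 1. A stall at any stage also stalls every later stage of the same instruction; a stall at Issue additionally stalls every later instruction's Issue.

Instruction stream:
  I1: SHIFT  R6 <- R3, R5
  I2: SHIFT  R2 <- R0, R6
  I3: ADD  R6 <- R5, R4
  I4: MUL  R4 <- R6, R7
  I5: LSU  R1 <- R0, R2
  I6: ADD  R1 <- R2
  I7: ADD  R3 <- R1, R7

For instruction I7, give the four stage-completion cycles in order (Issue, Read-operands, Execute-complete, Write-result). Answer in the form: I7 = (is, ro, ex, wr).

cycle 1: issue I1 (SHIFT)
cycle 2: I1 read-ops
cycle 3: I1 finished on SHIFT
cycle 4: I1→R6
cycle 5: issue I2 (SHIFT)
cycle 6: I2 read-ops | issue I3 (ADD)
cycle 7: I2 finished on SHIFT | I3 read-ops | issue I4 (MUL)
cycle 8: I2→R2 | issue I5 (LSU)
cycle 9: I3 finished on ADD | I5 read-ops
cycle 10: I3→R6 | I5 finished on LSU
cycle 11: I4 read-ops | I5→R1
cycle 12: issue I6 (ADD)
cycle 13: I6 read-ops
cycle 15: I6 finished on ADD
cycle 16: I6→R1
cycle 17: I4 finished on MUL | issue I7 (ADD)
cycle 18: I4→R4 | I7 read-ops
cycle 20: I7 finished on ADD
cycle 21: I7→R3

I7 = (17, 18, 20, 21)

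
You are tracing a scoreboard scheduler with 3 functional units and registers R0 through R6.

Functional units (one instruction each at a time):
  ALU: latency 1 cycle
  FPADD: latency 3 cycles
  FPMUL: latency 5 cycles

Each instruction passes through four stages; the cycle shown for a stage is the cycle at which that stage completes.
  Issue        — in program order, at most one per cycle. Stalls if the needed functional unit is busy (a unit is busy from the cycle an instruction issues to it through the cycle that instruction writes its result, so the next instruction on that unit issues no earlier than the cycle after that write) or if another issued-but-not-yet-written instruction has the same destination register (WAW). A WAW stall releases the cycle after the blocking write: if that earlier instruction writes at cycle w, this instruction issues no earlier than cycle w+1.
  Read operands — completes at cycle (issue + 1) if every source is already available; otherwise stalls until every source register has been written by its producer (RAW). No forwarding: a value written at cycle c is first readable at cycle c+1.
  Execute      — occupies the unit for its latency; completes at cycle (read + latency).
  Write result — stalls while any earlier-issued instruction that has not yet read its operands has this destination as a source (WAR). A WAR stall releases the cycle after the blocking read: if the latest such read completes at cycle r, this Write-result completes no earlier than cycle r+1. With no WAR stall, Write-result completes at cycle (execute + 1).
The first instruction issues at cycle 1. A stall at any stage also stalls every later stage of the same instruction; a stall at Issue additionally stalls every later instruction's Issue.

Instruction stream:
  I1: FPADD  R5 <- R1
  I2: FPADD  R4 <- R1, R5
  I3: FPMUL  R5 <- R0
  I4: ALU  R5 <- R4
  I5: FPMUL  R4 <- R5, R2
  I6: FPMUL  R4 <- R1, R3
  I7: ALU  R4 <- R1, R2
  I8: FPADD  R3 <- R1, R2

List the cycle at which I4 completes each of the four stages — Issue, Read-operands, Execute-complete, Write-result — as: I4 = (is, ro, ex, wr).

I4 = (16, 17, 18, 19)

cycle 1: I1 issues→FPADD
cycle 2: I1 reads
cycle 5: I1 exec-done
cycle 6: I1 writes R5
cycle 7: I2 issues→FPADD
cycle 8: I2 reads, I3 issues→FPMUL
cycle 9: I3 reads
cycle 11: I2 exec-done
cycle 12: I2 writes R4
cycle 14: I3 exec-done
cycle 15: I3 writes R5
cycle 16: I4 issues→ALU
cycle 17: I4 reads, I5 issues→FPMUL
cycle 18: I4 exec-done
cycle 19: I4 writes R5
cycle 20: I5 reads
cycle 25: I5 exec-done
cycle 26: I5 writes R4
cycle 27: I6 issues→FPMUL
cycle 28: I6 reads
cycle 33: I6 exec-done
cycle 34: I6 writes R4
cycle 35: I7 issues→ALU
cycle 36: I7 reads, I8 issues→FPADD
cycle 37: I7 exec-done, I8 reads
cycle 38: I7 writes R4
cycle 40: I8 exec-done
cycle 41: I8 writes R3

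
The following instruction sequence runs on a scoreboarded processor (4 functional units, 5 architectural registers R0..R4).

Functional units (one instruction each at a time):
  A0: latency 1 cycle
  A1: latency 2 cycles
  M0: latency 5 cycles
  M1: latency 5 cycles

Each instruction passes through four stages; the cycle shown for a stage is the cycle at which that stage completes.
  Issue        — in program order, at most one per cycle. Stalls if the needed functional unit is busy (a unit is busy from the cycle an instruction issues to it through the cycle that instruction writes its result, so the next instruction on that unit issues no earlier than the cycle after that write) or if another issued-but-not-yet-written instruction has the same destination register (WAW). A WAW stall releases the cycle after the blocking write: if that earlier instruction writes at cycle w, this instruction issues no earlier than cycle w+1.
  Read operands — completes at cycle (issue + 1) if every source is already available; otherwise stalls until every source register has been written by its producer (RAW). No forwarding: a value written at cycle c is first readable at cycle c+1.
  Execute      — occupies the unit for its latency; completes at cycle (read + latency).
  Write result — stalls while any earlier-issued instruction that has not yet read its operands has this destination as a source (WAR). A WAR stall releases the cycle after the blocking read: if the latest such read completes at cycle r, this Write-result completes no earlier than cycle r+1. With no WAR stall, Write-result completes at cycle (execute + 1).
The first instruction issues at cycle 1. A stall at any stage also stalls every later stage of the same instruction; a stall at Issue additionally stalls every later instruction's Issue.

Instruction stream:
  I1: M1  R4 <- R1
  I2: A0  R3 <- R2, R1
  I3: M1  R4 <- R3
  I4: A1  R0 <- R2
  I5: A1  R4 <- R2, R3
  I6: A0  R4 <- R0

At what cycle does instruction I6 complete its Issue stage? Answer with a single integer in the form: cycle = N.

I1  is:1  ro:2  ex:7  wr:8
I2  is:2  ro:3  ex:4  wr:5
I3  is:9  ro:10  ex:15  wr:16  — struct: M1 busy until I1 writes@8
I4  is:10  ro:11  ex:13  wr:14
I5  is:17  ro:18  ex:20  wr:21  — WAW R4: wait I3 write@16
I6  is:22  ro:23  ex:24  wr:25  — WAW R4: wait I5 write@21

cycle = 22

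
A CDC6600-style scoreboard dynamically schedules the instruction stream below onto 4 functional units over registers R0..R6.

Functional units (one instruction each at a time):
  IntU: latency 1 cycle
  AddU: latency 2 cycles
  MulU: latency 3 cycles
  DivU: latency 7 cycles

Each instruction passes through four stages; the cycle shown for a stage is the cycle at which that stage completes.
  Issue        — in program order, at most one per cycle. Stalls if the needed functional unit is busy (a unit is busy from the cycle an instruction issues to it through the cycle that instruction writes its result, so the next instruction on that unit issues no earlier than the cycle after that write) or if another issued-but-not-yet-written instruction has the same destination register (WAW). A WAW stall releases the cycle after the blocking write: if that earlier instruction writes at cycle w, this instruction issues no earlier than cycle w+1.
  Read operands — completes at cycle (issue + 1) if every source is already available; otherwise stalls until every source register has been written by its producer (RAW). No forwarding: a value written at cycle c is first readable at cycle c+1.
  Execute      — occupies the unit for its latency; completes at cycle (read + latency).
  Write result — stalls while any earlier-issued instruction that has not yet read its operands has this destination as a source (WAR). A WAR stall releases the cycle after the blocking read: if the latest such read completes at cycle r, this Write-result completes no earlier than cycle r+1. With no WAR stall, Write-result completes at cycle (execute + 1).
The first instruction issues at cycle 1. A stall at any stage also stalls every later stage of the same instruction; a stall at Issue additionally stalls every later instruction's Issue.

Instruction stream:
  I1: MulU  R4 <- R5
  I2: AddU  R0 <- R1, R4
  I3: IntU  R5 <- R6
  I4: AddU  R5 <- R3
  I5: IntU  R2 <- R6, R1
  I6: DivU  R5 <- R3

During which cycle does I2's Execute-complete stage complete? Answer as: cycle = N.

cycle = 9

t=1  issue I1 (MulU)
t=2  I1 read-ops, issue I2 (AddU)
t=3  issue I3 (IntU)
t=4  I3 read-ops
t=5  I1 finished on MulU, I3 finished on IntU
t=6  I1→R4, I3→R5
t=7  I2 read-ops
t=9  I2 finished on AddU
t=10  I2→R0
t=11  issue I4 (AddU)
t=12  I4 read-ops, issue I5 (IntU)
t=13  I5 read-ops
t=14  I4 finished on AddU, I5 finished on IntU
t=15  I4→R5, I5→R2
t=16  issue I6 (DivU)
t=17  I6 read-ops
t=24  I6 finished on DivU
t=25  I6→R5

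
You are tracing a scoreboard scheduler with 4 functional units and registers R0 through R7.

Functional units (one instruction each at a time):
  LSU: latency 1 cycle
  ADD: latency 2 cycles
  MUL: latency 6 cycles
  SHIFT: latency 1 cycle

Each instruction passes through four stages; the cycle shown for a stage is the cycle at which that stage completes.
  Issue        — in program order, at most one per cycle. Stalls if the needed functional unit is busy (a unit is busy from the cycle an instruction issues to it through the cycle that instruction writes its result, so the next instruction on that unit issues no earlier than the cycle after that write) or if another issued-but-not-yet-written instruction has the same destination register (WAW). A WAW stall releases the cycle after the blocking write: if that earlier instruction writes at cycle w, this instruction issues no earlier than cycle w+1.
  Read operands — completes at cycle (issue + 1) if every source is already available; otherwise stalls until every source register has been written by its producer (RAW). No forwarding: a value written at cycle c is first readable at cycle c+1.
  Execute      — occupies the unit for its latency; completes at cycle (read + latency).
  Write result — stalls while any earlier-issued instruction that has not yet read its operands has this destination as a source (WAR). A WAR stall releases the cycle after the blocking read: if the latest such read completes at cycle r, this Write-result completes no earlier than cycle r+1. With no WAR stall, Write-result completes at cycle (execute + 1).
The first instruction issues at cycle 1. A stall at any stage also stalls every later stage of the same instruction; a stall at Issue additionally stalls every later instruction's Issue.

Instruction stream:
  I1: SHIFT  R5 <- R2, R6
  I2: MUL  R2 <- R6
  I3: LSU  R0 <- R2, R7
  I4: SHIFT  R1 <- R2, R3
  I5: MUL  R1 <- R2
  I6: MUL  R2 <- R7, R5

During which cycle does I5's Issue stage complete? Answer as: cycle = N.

[I1] 1/2/3/4
[I2] 2/3/9/10
[I3] 3/11/12/13  (RAW R2: wait I2 write@10)
[I4] 5/11/12/13  (struct: SHIFT busy until I1 writes@4; RAW R2: wait I2 write@10)
[I5] 14/15/21/22  (WAW R1: wait I4 write@13)
[I6] 23/24/30/31  (struct: MUL busy until I5 writes@22)

cycle = 14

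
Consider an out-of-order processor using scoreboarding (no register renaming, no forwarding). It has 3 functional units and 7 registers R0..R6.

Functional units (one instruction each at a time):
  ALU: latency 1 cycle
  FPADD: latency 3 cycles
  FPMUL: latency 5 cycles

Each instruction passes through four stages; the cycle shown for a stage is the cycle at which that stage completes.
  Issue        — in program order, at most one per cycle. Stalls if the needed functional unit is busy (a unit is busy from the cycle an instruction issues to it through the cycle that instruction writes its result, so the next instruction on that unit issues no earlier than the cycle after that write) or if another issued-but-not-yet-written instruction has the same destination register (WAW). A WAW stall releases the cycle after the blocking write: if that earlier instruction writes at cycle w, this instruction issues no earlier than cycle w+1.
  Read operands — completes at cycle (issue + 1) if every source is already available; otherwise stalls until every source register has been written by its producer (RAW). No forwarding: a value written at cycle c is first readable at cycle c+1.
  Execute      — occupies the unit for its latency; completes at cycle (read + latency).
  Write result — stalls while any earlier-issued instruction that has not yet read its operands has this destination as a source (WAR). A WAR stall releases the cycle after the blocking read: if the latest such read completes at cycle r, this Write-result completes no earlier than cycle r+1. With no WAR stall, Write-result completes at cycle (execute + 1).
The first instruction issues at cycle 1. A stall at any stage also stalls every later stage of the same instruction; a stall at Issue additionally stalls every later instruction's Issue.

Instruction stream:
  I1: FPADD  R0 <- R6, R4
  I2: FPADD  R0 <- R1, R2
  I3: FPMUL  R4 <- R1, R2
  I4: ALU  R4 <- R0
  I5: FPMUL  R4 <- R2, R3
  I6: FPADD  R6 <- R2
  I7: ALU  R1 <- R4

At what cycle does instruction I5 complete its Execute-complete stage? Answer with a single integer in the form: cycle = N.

t=1  I1 issues→FPADD
t=2  I1 reads
t=5  I1 exec-done
t=6  I1 writes R0
t=7  I2 issues→FPADD
t=8  I2 reads, I3 issues→FPMUL
t=9  I3 reads
t=11  I2 exec-done
t=12  I2 writes R0
t=14  I3 exec-done
t=15  I3 writes R4
t=16  I4 issues→ALU
t=17  I4 reads
t=18  I4 exec-done
t=19  I4 writes R4
t=20  I5 issues→FPMUL
t=21  I5 reads, I6 issues→FPADD
t=22  I6 reads, I7 issues→ALU
t=25  I6 exec-done
t=26  I5 exec-done, I6 writes R6
t=27  I5 writes R4
t=28  I7 reads
t=29  I7 exec-done
t=30  I7 writes R1

cycle = 26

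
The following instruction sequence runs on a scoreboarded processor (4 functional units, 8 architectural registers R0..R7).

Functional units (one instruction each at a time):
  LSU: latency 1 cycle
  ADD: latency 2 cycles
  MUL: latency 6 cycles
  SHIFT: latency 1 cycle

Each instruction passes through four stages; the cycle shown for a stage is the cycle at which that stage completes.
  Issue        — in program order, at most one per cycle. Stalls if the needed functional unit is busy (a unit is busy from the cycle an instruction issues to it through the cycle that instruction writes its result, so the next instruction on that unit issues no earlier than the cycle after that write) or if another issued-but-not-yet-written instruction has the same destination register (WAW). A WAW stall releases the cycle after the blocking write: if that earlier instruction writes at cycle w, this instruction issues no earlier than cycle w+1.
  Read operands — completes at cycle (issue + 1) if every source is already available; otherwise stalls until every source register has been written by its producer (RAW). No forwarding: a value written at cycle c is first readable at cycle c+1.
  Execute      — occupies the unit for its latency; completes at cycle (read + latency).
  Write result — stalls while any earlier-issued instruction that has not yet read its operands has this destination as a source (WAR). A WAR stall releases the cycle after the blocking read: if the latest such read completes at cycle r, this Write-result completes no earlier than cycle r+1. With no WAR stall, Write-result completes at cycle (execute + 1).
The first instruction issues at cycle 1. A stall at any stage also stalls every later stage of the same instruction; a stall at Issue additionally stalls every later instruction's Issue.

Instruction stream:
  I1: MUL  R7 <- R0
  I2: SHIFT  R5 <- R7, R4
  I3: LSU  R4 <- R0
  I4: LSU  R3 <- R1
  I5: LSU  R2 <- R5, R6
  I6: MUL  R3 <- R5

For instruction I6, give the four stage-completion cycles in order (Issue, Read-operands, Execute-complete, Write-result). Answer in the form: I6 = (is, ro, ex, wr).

I6 = (17, 18, 24, 25)

I1  is:1  ro:2  ex:8  wr:9
I2  is:2  ro:10  ex:11  wr:12  — RAW R7: wait I1 write@9
I3  is:3  ro:4  ex:5  wr:11  — WAR R4: wait I2 read@10
I4  is:12  ro:13  ex:14  wr:15  — struct: LSU busy until I3 writes@11
I5  is:16  ro:17  ex:18  wr:19  — struct: LSU busy until I4 writes@15
I6  is:17  ro:18  ex:24  wr:25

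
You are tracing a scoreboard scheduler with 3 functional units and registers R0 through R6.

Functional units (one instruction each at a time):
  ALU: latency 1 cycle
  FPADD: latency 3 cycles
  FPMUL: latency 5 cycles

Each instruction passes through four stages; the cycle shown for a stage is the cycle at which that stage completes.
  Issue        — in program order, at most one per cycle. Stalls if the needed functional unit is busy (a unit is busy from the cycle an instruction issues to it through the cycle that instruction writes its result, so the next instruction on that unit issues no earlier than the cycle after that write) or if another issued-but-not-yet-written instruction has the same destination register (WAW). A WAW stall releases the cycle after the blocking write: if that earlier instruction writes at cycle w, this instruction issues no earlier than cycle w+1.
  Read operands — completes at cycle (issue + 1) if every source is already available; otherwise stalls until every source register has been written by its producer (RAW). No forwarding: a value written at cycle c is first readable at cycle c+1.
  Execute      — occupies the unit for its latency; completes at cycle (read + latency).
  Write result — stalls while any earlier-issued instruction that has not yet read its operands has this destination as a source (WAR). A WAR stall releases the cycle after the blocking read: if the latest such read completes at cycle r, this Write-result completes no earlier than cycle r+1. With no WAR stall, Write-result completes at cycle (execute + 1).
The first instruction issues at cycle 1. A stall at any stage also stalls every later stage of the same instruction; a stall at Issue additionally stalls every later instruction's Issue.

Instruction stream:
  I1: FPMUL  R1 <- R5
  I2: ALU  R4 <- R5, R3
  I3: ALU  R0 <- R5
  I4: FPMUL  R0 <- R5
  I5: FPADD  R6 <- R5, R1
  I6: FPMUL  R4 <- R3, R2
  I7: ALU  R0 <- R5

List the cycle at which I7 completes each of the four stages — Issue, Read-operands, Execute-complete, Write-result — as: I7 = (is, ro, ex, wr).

I7 = (19, 20, 21, 22)

[1] issue I1 (FPMUL)
[2] I1 read-ops, issue I2 (ALU)
[3] I2 read-ops
[4] I2 finished on ALU
[5] I2→R4
[6] issue I3 (ALU)
[7] I1 finished on FPMUL, I3 read-ops
[8] I1→R1, I3 finished on ALU
[9] I3→R0
[10] issue I4 (FPMUL)
[11] I4 read-ops, issue I5 (FPADD)
[12] I5 read-ops
[15] I5 finished on FPADD
[16] I4 finished on FPMUL, I5→R6
[17] I4→R0
[18] issue I6 (FPMUL)
[19] I6 read-ops, issue I7 (ALU)
[20] I7 read-ops
[21] I7 finished on ALU
[22] I7→R0
[24] I6 finished on FPMUL
[25] I6→R4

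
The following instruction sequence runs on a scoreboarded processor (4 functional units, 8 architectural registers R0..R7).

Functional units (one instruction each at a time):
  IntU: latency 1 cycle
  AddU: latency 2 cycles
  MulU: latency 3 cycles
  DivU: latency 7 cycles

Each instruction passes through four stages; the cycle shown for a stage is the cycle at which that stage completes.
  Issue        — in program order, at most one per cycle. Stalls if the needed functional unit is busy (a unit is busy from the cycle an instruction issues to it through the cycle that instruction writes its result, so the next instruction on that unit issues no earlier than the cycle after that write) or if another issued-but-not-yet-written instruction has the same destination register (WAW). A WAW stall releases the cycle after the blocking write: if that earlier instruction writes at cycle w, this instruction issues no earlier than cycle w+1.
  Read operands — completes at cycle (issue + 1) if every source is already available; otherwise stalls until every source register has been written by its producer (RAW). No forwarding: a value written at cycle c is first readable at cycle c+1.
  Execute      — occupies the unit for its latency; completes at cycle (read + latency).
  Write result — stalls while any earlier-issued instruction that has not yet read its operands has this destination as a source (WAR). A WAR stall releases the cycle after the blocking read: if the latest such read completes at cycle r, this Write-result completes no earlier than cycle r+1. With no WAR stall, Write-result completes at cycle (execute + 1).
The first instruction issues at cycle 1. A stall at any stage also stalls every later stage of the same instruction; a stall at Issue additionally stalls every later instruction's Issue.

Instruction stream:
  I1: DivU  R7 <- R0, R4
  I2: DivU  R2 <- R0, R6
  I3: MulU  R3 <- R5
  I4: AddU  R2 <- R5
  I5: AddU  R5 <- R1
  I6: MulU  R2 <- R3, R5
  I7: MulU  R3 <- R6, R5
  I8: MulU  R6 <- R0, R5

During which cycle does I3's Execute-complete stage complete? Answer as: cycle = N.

cycle 1: I1 issues→DivU
cycle 2: I1 reads
cycle 9: I1 exec-done
cycle 10: I1 writes R7
cycle 11: I2 issues→DivU
cycle 12: I2 reads · I3 issues→MulU
cycle 13: I3 reads
cycle 16: I3 exec-done
cycle 17: I3 writes R3
cycle 19: I2 exec-done
cycle 20: I2 writes R2
cycle 21: I4 issues→AddU
cycle 22: I4 reads
cycle 24: I4 exec-done
cycle 25: I4 writes R2
cycle 26: I5 issues→AddU
cycle 27: I5 reads · I6 issues→MulU
cycle 29: I5 exec-done
cycle 30: I5 writes R5
cycle 31: I6 reads
cycle 34: I6 exec-done
cycle 35: I6 writes R2
cycle 36: I7 issues→MulU
cycle 37: I7 reads
cycle 40: I7 exec-done
cycle 41: I7 writes R3
cycle 42: I8 issues→MulU
cycle 43: I8 reads
cycle 46: I8 exec-done
cycle 47: I8 writes R6

cycle = 16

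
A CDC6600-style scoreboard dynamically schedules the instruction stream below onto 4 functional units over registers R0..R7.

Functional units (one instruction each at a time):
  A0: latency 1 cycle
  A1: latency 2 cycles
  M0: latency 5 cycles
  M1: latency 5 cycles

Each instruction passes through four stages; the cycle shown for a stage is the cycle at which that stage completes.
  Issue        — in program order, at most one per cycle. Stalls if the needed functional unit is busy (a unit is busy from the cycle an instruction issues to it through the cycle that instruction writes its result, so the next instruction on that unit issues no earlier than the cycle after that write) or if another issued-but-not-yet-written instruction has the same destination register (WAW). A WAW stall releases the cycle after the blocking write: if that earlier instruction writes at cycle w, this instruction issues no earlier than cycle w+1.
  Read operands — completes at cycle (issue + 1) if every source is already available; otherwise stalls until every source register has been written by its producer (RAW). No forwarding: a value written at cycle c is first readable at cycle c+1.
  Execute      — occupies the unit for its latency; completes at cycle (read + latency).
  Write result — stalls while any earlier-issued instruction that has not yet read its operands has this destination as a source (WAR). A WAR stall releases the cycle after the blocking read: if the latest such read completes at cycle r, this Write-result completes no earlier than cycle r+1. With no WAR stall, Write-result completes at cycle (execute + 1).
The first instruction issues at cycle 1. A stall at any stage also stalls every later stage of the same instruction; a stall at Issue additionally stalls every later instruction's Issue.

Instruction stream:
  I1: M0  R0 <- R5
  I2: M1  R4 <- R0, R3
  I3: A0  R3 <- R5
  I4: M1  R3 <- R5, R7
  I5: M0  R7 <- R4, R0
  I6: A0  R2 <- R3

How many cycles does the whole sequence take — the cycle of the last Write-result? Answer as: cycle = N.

cycle = 26

t=1  I1 issues→M0
t=2  I1 reads | I2 issues→M1
t=3  I3 issues→A0
t=4  I3 reads
t=5  I3 exec-done
t=7  I1 exec-done
t=8  I1 writes R0
t=9  I2 reads
t=10  I3 writes R3
t=14  I2 exec-done
t=15  I2 writes R4
t=16  I4 issues→M1
t=17  I4 reads | I5 issues→M0
t=18  I5 reads | I6 issues→A0
t=22  I4 exec-done
t=23  I4 writes R3 | I5 exec-done
t=24  I5 writes R7 | I6 reads
t=25  I6 exec-done
t=26  I6 writes R2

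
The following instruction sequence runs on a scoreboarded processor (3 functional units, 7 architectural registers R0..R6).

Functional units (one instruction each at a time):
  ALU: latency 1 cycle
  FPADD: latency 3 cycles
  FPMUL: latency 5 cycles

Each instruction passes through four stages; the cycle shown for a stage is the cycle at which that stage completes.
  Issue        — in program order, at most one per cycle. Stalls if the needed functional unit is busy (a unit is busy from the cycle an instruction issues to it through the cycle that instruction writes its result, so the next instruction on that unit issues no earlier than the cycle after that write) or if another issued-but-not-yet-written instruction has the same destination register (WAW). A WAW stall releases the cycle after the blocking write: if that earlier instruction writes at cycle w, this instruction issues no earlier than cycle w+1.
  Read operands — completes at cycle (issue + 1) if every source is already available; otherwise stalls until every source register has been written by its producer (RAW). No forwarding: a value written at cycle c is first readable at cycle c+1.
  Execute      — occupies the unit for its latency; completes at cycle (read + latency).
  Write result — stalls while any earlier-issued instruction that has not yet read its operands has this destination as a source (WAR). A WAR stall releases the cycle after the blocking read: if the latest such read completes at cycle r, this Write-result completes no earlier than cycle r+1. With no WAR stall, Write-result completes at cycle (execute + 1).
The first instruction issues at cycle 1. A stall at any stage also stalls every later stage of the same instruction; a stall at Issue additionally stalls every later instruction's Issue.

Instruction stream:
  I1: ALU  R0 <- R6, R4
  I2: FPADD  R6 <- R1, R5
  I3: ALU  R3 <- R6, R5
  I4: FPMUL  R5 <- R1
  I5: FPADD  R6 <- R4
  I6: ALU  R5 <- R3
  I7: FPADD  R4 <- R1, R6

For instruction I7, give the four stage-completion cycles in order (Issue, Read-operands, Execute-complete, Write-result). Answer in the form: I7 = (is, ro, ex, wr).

1) issue 1, read 2, done 3, write 4
2) issue 2, read 3, done 6, write 7
3) issue 5, read 8, done 9, write 10  <struct: ALU busy until I1 writes@4 / RAW R6: wait I2 write@7>
4) issue 6, read 7, done 12, write 13
5) issue 8, read 9, done 12, write 13  <struct: FPADD busy until I2 writes@7>
6) issue 14, read 15, done 16, write 17  <WAW R5: wait I4 write@13>
7) issue 15, read 16, done 19, write 20

I7 = (15, 16, 19, 20)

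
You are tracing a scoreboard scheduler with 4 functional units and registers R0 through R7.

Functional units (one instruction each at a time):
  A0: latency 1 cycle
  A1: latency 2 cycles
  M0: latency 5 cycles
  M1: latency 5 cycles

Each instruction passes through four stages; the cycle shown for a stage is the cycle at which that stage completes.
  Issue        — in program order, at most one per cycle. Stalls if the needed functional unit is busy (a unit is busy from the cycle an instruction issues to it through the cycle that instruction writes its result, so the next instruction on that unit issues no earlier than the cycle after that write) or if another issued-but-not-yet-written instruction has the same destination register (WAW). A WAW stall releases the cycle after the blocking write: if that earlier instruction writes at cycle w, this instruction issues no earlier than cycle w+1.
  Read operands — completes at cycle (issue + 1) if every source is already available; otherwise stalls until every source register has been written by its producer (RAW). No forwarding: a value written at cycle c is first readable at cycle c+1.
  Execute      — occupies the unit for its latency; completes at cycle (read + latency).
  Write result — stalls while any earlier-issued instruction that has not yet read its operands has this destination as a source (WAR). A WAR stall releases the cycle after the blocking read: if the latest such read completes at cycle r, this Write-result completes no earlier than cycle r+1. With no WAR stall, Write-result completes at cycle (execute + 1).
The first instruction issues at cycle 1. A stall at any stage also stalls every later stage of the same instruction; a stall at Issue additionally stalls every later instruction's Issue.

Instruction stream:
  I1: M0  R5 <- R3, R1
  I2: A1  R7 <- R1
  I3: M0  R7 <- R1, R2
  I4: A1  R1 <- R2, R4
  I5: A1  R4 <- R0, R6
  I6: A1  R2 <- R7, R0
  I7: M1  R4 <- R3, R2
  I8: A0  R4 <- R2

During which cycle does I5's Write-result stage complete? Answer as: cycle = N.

cycle = 19

I1: IS=1 RO=2 EX=7 WR=8
I2: IS=2 RO=3 EX=5 WR=6
I3: IS=9 RO=10 EX=15 WR=16  [struct: M0 busy until I1 writes@8]
I4: IS=10 RO=11 EX=13 WR=14
I5: IS=15 RO=16 EX=18 WR=19  [struct: A1 busy until I4 writes@14]
I6: IS=20 RO=21 EX=23 WR=24  [struct: A1 busy until I5 writes@19]
I7: IS=21 RO=25 EX=30 WR=31  [RAW R2: wait I6 write@24]
I8: IS=32 RO=33 EX=34 WR=35  [WAW R4: wait I7 write@31]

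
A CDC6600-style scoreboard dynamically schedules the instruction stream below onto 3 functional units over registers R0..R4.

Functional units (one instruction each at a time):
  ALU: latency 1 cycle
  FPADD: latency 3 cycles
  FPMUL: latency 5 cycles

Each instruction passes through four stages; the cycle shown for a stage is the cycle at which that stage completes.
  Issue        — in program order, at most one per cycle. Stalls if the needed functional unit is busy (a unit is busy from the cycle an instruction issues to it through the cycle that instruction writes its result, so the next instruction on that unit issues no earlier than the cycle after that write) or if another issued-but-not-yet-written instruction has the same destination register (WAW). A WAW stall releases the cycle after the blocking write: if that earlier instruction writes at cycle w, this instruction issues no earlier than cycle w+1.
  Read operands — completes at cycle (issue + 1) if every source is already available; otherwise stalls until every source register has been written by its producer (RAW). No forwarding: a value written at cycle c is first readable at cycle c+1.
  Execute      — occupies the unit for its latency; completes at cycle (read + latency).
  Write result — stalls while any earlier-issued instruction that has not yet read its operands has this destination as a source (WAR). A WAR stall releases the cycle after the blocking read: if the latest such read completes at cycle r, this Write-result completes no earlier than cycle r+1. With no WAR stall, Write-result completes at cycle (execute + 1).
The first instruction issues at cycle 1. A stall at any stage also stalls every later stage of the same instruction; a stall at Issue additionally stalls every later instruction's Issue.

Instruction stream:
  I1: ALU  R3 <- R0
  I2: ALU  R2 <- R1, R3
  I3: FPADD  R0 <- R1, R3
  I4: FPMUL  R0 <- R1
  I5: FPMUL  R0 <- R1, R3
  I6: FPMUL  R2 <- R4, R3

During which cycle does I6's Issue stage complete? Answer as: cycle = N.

cycle = 28

[I1] 1/2/3/4
[I2] 5/6/7/8  (struct: ALU busy until I1 writes@4)
[I3] 6/7/10/11
[I4] 12/13/18/19  (WAW R0: wait I3 write@11)
[I5] 20/21/26/27  (struct: FPMUL busy until I4 writes@19)
[I6] 28/29/34/35  (struct: FPMUL busy until I5 writes@27)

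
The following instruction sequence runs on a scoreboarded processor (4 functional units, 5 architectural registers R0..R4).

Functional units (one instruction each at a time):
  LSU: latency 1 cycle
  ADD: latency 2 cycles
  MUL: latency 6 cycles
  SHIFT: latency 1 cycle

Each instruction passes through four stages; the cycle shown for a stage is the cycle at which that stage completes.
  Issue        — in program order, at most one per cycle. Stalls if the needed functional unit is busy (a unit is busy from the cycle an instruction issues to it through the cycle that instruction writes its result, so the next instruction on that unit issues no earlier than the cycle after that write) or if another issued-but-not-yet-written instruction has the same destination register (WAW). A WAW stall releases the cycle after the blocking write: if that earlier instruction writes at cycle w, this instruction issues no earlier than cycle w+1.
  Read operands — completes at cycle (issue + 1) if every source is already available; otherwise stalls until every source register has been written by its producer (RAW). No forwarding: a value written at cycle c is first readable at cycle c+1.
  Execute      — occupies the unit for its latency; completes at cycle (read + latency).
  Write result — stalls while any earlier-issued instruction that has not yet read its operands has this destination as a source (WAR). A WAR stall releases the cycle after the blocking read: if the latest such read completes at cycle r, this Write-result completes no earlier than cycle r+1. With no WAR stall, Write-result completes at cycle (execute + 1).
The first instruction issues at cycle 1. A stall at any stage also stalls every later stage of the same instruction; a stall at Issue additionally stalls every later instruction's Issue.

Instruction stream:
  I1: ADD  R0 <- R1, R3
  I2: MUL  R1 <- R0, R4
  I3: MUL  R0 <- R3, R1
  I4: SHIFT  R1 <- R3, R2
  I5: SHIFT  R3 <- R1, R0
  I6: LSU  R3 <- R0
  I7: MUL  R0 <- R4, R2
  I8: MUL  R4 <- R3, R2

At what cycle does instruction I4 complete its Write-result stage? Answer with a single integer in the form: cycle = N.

cycle = 18

t=1  I1 issues→ADD
t=2  I1 reads | I2 issues→MUL
t=4  I1 exec-done
t=5  I1 writes R0
t=6  I2 reads
t=12  I2 exec-done
t=13  I2 writes R1
t=14  I3 issues→MUL
t=15  I3 reads | I4 issues→SHIFT
t=16  I4 reads
t=17  I4 exec-done
t=18  I4 writes R1
t=19  I5 issues→SHIFT
t=21  I3 exec-done
t=22  I3 writes R0
t=23  I5 reads
t=24  I5 exec-done
t=25  I5 writes R3
t=26  I6 issues→LSU
t=27  I6 reads | I7 issues→MUL
t=28  I6 exec-done | I7 reads
t=29  I6 writes R3
t=34  I7 exec-done
t=35  I7 writes R0
t=36  I8 issues→MUL
t=37  I8 reads
t=43  I8 exec-done
t=44  I8 writes R4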